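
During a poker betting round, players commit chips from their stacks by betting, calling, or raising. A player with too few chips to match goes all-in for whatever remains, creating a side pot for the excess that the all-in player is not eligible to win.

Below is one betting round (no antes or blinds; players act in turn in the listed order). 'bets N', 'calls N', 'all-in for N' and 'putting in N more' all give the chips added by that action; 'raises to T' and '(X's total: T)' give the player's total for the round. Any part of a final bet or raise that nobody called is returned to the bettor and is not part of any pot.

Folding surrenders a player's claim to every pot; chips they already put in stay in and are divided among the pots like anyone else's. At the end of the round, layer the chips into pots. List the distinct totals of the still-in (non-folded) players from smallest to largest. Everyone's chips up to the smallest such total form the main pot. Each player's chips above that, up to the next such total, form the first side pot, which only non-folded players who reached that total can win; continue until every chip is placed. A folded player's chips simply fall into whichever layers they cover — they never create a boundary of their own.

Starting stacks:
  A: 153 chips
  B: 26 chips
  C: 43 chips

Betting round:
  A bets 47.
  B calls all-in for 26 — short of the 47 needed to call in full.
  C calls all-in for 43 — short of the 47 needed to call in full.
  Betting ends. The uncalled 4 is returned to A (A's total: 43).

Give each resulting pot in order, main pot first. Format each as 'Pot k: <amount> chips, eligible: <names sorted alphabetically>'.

Contributions (after 4 returned to A): A=43, B=26, C=43
Pot levels (distinct totals of non-folded players): 26, 43
Layer 1-26: 26 each from A, B, C = 26*3 = 78 chips; eligible A, B, C
Layer 27-43: 17 each from A, C = 17*2 = 34 chips; eligible A, C

Pot 1: 78 chips, eligible: A, B, C
Pot 2: 34 chips, eligible: A, C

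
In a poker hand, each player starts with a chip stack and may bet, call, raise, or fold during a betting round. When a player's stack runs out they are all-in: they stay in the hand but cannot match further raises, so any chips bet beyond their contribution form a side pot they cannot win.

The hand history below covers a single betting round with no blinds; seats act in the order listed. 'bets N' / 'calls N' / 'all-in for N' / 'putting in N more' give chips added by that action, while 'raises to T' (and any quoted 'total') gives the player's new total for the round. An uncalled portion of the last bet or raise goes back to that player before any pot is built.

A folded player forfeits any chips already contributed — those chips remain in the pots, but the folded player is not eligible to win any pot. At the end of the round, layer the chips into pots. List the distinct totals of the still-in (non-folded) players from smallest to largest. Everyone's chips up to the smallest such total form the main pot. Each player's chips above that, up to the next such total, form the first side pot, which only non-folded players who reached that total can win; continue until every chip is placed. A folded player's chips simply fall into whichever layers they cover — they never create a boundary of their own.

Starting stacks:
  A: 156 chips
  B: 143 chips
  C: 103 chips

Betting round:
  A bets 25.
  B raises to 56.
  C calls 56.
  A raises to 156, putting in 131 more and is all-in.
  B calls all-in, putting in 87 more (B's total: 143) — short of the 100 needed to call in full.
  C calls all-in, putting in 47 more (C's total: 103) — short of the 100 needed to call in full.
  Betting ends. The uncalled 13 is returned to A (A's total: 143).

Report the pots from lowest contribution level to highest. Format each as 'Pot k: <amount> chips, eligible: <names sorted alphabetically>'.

Pot 1: 309 chips, eligible: A, B, C
Pot 2: 80 chips, eligible: A, B

Derivation:
Contributions (after 13 returned to A): A=143, B=143, C=103
Pot levels (distinct totals of non-folded players): 103, 143
Layer 1-103: 103 each from A, B, C = 103*3 = 309 chips; eligible A, B, C
Layer 104-143: 40 each from A, B = 40*2 = 80 chips; eligible A, B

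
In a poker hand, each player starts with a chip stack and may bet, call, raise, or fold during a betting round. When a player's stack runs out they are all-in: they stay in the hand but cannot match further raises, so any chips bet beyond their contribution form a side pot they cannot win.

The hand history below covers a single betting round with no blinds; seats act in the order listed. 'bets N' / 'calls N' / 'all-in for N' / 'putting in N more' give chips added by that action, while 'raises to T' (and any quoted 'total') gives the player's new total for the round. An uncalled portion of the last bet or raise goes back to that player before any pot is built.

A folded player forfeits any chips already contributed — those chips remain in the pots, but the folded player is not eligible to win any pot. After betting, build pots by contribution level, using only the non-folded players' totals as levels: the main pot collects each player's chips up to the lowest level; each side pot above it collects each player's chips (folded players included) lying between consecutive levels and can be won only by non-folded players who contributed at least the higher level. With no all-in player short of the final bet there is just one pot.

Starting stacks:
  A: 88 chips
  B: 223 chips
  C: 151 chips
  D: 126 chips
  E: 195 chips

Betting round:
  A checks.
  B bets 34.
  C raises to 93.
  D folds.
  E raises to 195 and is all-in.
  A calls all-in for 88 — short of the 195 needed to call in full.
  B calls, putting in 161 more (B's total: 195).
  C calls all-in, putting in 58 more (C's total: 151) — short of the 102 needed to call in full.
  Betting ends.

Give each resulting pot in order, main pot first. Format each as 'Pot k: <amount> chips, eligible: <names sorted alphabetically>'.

Contributions: A=88, B=195, C=151, E=195
Folded: D
Pot levels (distinct totals of non-folded players): 88, 151, 195
Layer 1-88: 88 each from A, B, C, E = 88*4 = 352 chips; eligible A, B, C, E
Layer 89-151: 63 each from B, C, E = 63*3 = 189 chips; eligible B, C, E
Layer 152-195: 44 each from B, E = 44*2 = 88 chips; eligible B, E

Pot 1: 352 chips, eligible: A, B, C, E
Pot 2: 189 chips, eligible: B, C, E
Pot 3: 88 chips, eligible: B, E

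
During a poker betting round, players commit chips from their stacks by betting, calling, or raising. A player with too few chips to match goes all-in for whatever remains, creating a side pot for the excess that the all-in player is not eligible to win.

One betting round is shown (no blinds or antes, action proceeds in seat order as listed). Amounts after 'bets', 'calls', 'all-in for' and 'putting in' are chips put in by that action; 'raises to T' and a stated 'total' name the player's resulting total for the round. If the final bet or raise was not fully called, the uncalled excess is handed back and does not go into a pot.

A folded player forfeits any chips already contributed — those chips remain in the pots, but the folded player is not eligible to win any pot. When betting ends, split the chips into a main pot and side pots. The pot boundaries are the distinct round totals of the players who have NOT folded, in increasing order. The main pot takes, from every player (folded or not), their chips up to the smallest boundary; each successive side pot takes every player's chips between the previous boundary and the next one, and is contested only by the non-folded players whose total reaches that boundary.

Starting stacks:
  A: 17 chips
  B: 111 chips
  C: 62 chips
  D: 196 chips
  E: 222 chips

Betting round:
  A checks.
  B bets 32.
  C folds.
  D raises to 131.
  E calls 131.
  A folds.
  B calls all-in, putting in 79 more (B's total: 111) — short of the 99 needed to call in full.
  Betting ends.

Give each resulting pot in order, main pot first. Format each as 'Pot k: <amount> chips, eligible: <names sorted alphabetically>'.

Pot 1: 333 chips, eligible: B, D, E
Pot 2: 40 chips, eligible: D, E

Derivation:
Contributions: B=111, D=131, E=131
Folded: A, C
Pot levels (distinct totals of non-folded players): 111, 131
Layer 1-111: 111 each from B, D, E = 111*3 = 333 chips; eligible B, D, E
Layer 112-131: 20 each from D, E = 20*2 = 40 chips; eligible D, E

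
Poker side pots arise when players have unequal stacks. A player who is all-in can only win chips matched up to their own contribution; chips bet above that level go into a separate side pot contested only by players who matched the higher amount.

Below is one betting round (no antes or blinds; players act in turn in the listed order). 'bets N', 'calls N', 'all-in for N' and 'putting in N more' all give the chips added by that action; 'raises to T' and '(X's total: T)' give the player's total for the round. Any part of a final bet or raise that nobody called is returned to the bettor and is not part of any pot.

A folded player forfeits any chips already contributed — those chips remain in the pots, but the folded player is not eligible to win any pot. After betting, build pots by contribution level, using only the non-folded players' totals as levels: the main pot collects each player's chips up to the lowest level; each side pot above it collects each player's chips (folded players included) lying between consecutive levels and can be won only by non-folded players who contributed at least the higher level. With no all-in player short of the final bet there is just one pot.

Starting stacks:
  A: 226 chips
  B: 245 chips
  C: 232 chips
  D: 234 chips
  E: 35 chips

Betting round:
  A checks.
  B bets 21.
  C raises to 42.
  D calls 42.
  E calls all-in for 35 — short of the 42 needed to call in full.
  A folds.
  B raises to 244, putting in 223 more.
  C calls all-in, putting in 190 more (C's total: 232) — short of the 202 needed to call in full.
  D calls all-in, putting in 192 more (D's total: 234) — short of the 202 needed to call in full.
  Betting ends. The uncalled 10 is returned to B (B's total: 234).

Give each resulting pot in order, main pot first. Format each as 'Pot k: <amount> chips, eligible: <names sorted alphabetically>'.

Pot 1: 140 chips, eligible: B, C, D, E
Pot 2: 591 chips, eligible: B, C, D
Pot 3: 4 chips, eligible: B, D

Derivation:
Contributions (after 10 returned to B): B=234, C=232, D=234, E=35
Folded: A
Pot levels (distinct totals of non-folded players): 35, 232, 234
Layer 1-35: 35 each from B, C, D, E = 35*4 = 140 chips; eligible B, C, D, E
Layer 36-232: 197 each from B, C, D = 197*3 = 591 chips; eligible B, C, D
Layer 233-234: 2 each from B, D = 2*2 = 4 chips; eligible B, D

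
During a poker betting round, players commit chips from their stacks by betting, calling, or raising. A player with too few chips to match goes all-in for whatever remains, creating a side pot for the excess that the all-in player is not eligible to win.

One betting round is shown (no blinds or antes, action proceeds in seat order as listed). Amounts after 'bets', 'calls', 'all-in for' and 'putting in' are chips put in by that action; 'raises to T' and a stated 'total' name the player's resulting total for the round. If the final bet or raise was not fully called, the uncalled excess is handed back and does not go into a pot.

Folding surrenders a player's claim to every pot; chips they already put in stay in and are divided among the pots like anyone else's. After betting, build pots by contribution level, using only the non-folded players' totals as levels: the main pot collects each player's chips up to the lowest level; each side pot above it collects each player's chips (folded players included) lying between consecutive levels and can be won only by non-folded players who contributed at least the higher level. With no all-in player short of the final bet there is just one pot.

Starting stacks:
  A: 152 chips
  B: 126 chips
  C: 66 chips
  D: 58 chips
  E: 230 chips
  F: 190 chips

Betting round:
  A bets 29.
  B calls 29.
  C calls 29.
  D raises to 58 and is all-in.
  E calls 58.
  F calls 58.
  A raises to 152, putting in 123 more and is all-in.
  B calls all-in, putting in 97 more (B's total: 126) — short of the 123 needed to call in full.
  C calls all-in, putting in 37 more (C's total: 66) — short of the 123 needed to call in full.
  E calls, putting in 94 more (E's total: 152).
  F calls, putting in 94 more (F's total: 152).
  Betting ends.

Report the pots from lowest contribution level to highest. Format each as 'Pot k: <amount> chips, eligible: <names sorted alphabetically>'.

Contributions: A=152, B=126, C=66, D=58, E=152, F=152
Pot levels (distinct totals of non-folded players): 58, 66, 126, 152
Layer 1-58: 58 each from A, B, C, D, E, F = 58*6 = 348 chips; eligible A, B, C, D, E, F
Layer 59-66: 8 each from A, B, C, E, F = 8*5 = 40 chips; eligible A, B, C, E, F
Layer 67-126: 60 each from A, B, E, F = 60*4 = 240 chips; eligible A, B, E, F
Layer 127-152: 26 each from A, E, F = 26*3 = 78 chips; eligible A, E, F

Pot 1: 348 chips, eligible: A, B, C, D, E, F
Pot 2: 40 chips, eligible: A, B, C, E, F
Pot 3: 240 chips, eligible: A, B, E, F
Pot 4: 78 chips, eligible: A, E, F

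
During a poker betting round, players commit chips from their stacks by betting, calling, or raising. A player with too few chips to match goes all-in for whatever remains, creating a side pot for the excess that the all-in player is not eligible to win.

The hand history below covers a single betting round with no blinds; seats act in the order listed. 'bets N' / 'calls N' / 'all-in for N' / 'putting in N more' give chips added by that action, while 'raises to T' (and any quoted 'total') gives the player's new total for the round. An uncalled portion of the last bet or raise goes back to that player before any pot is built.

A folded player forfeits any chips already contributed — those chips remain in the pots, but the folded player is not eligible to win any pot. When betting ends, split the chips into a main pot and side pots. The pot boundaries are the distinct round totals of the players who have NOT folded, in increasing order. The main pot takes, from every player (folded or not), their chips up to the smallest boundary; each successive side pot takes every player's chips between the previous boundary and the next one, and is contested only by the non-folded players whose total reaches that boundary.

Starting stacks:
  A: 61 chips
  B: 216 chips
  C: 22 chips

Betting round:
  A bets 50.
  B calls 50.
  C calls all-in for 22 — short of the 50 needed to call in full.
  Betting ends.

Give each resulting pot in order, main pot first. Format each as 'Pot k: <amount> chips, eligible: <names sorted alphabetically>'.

Pot 1: 66 chips, eligible: A, B, C
Pot 2: 56 chips, eligible: A, B

Derivation:
Contributions: A=50, B=50, C=22
Pot levels (distinct totals of non-folded players): 22, 50
Layer 1-22: 22 each from A, B, C = 22*3 = 66 chips; eligible A, B, C
Layer 23-50: 28 each from A, B = 28*2 = 56 chips; eligible A, B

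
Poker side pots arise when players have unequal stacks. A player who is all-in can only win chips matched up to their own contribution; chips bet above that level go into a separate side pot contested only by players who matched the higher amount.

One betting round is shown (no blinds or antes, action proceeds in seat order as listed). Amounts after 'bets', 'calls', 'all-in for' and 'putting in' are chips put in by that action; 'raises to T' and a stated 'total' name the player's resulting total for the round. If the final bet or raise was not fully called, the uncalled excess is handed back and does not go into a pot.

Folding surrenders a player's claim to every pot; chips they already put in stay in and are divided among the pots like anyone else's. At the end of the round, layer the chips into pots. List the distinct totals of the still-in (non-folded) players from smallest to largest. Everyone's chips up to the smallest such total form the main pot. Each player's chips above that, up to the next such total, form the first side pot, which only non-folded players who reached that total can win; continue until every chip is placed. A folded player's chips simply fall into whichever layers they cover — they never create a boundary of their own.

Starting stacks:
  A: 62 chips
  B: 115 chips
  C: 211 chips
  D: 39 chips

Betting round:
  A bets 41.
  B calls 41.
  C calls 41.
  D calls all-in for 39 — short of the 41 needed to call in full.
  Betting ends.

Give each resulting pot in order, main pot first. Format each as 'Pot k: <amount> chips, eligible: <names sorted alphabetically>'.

Contributions: A=41, B=41, C=41, D=39
Pot levels (distinct totals of non-folded players): 39, 41
Layer 1-39: 39 each from A, B, C, D = 39*4 = 156 chips; eligible A, B, C, D
Layer 40-41: 2 each from A, B, C = 2*3 = 6 chips; eligible A, B, C

Pot 1: 156 chips, eligible: A, B, C, D
Pot 2: 6 chips, eligible: A, B, C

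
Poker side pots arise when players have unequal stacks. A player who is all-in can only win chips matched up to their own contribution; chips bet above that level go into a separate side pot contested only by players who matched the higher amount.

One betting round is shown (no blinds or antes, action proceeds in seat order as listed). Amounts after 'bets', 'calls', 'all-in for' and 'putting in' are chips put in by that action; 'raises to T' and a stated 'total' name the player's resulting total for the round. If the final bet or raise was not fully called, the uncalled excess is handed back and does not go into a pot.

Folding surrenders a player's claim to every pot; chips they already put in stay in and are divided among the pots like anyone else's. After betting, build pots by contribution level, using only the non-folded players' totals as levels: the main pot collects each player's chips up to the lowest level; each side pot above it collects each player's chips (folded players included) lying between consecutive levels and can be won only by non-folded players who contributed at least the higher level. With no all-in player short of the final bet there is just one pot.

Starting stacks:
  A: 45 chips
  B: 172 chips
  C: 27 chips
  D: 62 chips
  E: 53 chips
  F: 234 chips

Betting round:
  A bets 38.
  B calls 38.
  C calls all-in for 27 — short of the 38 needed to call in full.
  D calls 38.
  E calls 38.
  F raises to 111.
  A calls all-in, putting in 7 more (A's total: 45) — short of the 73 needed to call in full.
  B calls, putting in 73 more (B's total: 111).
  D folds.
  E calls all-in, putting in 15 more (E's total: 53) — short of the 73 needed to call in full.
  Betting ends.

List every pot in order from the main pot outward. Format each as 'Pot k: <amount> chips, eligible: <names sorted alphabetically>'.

Contributions: A=45, B=111, C=27, D=38, E=53, F=111
Folded: D
Pot levels (distinct totals of non-folded players): 27, 45, 53, 111
Layer 1-27: 27 each from A, B, C, D, E, F = 27*6 = 162 chips; eligible A, B, C, E, F
Layer 28-45: A 18 + B 18 + D 11 + E 18 + F 18 = 83 chips; eligible A, B, E, F
Layer 46-53: 8 each from B, E, F = 8*3 = 24 chips; eligible B, E, F
Layer 54-111: 58 each from B, F = 58*2 = 116 chips; eligible B, F

Pot 1: 162 chips, eligible: A, B, C, E, F
Pot 2: 83 chips, eligible: A, B, E, F
Pot 3: 24 chips, eligible: B, E, F
Pot 4: 116 chips, eligible: B, F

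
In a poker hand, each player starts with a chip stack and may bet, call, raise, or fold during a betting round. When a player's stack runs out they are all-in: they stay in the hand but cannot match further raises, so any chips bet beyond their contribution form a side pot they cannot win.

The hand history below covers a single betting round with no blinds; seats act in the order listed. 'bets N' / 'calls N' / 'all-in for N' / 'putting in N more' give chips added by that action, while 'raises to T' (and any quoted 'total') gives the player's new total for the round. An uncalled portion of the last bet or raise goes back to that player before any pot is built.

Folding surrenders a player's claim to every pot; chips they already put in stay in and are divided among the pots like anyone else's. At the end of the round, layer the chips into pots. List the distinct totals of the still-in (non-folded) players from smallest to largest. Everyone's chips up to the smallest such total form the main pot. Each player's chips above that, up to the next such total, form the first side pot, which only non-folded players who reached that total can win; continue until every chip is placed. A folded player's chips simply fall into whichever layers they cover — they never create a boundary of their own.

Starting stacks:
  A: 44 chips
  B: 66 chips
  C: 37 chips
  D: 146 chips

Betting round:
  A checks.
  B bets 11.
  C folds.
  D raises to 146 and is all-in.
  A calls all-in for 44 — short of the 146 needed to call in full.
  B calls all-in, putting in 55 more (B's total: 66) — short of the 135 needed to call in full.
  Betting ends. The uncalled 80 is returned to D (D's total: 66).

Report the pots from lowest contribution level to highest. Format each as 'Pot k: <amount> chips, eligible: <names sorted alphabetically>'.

Contributions (after 80 returned to D): A=44, B=66, D=66
Folded: C
Pot levels (distinct totals of non-folded players): 44, 66
Layer 1-44: 44 each from A, B, D = 44*3 = 132 chips; eligible A, B, D
Layer 45-66: 22 each from B, D = 22*2 = 44 chips; eligible B, D

Pot 1: 132 chips, eligible: A, B, D
Pot 2: 44 chips, eligible: B, D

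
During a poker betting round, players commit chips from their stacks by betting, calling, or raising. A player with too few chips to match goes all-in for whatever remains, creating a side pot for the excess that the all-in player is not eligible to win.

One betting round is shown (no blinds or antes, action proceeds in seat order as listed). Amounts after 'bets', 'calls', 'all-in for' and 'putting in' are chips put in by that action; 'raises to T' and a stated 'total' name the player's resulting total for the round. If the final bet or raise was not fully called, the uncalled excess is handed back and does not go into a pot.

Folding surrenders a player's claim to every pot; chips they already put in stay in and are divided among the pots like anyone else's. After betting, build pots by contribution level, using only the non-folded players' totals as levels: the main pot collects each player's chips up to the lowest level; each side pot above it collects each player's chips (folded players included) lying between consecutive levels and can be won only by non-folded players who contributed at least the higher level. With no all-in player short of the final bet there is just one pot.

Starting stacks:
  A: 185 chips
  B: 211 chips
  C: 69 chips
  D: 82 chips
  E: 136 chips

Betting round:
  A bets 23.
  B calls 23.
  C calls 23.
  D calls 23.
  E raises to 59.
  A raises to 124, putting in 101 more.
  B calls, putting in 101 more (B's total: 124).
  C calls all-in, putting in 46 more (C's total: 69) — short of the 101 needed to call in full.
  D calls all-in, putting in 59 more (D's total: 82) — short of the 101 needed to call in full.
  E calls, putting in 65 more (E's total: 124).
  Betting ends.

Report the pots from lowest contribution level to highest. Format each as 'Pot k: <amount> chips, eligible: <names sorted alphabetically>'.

Contributions: A=124, B=124, C=69, D=82, E=124
Pot levels (distinct totals of non-folded players): 69, 82, 124
Layer 1-69: 69 each from A, B, C, D, E = 69*5 = 345 chips; eligible A, B, C, D, E
Layer 70-82: 13 each from A, B, D, E = 13*4 = 52 chips; eligible A, B, D, E
Layer 83-124: 42 each from A, B, E = 42*3 = 126 chips; eligible A, B, E

Pot 1: 345 chips, eligible: A, B, C, D, E
Pot 2: 52 chips, eligible: A, B, D, E
Pot 3: 126 chips, eligible: A, B, E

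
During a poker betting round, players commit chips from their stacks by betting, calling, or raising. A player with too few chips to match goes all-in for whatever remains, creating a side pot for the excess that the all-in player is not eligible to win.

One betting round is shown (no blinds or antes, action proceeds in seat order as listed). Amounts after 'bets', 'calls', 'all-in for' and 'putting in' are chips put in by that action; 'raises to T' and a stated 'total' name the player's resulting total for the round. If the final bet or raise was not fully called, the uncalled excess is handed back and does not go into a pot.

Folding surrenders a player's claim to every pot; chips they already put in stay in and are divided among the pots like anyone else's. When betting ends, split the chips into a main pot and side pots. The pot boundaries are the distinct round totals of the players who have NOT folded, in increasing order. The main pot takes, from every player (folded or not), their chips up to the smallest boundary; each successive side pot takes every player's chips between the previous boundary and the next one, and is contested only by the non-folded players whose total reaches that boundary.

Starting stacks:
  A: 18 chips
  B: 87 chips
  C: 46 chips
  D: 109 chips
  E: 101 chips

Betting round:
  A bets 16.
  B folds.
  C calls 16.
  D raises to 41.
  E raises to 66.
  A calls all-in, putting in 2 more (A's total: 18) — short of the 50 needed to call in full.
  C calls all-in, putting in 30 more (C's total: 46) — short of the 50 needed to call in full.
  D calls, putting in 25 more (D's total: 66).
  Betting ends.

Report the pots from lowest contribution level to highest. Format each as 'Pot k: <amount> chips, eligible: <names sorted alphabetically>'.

Pot 1: 72 chips, eligible: A, C, D, E
Pot 2: 84 chips, eligible: C, D, E
Pot 3: 40 chips, eligible: D, E

Derivation:
Contributions: A=18, C=46, D=66, E=66
Folded: B
Pot levels (distinct totals of non-folded players): 18, 46, 66
Layer 1-18: 18 each from A, C, D, E = 18*4 = 72 chips; eligible A, C, D, E
Layer 19-46: 28 each from C, D, E = 28*3 = 84 chips; eligible C, D, E
Layer 47-66: 20 each from D, E = 20*2 = 40 chips; eligible D, E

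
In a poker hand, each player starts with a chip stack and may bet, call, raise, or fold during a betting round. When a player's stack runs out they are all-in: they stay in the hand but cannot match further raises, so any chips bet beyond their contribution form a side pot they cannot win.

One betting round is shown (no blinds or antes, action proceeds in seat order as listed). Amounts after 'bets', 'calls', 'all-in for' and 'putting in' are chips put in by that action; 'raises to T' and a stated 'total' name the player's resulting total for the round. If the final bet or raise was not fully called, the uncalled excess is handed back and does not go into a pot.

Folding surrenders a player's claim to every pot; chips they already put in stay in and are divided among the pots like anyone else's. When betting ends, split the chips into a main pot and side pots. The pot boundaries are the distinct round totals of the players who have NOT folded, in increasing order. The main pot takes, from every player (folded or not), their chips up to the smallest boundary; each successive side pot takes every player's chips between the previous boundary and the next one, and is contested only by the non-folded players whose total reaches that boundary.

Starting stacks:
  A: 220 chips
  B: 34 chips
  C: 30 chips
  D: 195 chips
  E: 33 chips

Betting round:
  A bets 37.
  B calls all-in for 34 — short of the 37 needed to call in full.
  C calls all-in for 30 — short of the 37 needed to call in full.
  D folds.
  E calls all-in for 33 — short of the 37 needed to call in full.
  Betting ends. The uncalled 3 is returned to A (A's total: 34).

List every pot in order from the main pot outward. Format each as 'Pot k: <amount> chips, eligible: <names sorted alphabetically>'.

Contributions (after 3 returned to A): A=34, B=34, C=30, E=33
Folded: D
Pot levels (distinct totals of non-folded players): 30, 33, 34
Layer 1-30: 30 each from A, B, C, E = 30*4 = 120 chips; eligible A, B, C, E
Layer 31-33: 3 each from A, B, E = 3*3 = 9 chips; eligible A, B, E
Layer 34-34: 1 each from A, B = 1*2 = 2 chips; eligible A, B

Pot 1: 120 chips, eligible: A, B, C, E
Pot 2: 9 chips, eligible: A, B, E
Pot 3: 2 chips, eligible: A, B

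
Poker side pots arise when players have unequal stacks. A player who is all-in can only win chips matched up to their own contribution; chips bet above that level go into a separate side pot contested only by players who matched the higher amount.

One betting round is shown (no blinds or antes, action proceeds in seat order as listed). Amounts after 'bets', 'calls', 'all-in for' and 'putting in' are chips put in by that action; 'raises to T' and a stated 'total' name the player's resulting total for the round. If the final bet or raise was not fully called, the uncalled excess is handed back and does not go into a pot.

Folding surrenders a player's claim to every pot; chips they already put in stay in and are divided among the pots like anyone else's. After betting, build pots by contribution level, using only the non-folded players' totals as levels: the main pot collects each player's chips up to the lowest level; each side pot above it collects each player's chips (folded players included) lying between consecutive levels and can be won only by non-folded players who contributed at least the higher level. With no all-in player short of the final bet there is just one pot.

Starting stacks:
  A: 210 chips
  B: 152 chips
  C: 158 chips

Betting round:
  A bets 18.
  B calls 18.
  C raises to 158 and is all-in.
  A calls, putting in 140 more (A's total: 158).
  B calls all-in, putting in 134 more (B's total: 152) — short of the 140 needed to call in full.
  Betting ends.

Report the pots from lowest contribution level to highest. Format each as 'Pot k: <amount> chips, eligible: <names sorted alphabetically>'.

Pot 1: 456 chips, eligible: A, B, C
Pot 2: 12 chips, eligible: A, C

Derivation:
Contributions: A=158, B=152, C=158
Pot levels (distinct totals of non-folded players): 152, 158
Layer 1-152: 152 each from A, B, C = 152*3 = 456 chips; eligible A, B, C
Layer 153-158: 6 each from A, C = 6*2 = 12 chips; eligible A, C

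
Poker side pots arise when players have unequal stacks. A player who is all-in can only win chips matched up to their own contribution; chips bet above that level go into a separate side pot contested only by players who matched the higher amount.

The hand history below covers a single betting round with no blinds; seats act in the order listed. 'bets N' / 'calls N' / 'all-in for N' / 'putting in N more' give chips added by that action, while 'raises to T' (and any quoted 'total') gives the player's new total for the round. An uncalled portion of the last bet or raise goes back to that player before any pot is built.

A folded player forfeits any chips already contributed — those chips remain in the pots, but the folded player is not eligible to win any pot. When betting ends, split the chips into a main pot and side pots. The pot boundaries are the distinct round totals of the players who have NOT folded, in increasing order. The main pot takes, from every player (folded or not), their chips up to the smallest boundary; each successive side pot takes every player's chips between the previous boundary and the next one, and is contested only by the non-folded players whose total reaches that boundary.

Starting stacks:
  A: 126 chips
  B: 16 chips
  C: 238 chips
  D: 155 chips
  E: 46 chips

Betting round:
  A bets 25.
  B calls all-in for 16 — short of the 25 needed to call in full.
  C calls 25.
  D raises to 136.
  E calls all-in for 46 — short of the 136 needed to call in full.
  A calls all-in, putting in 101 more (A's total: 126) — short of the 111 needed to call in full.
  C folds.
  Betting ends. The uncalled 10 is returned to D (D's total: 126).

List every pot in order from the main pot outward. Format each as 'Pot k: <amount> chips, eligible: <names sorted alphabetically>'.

Pot 1: 80 chips, eligible: A, B, D, E
Pot 2: 99 chips, eligible: A, D, E
Pot 3: 160 chips, eligible: A, D

Derivation:
Contributions (after 10 returned to D): A=126, B=16, C=25, D=126, E=46
Folded: C
Pot levels (distinct totals of non-folded players): 16, 46, 126
Layer 1-16: 16 each from A, B, C, D, E = 16*5 = 80 chips; eligible A, B, D, E
Layer 17-46: A 30 + C 9 + D 30 + E 30 = 99 chips; eligible A, D, E
Layer 47-126: 80 each from A, D = 80*2 = 160 chips; eligible A, D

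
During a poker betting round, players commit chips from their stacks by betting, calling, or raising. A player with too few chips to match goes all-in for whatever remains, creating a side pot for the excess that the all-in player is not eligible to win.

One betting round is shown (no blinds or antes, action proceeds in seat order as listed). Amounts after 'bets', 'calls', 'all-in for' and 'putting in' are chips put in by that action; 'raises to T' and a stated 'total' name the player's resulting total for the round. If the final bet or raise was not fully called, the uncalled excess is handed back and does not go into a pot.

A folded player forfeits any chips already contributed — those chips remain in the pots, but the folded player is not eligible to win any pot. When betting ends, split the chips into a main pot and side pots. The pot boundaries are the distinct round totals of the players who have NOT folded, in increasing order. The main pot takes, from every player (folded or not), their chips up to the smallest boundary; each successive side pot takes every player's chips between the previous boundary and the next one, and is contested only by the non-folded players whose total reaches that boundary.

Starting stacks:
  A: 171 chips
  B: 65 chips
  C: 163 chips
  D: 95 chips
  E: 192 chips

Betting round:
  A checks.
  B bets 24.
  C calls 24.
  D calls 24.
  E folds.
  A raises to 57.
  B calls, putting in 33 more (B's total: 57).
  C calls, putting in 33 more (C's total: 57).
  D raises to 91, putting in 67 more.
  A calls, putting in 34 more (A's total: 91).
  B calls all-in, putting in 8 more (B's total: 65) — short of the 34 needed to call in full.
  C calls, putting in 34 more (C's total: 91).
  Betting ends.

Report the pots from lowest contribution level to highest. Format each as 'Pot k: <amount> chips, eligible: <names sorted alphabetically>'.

Contributions: A=91, B=65, C=91, D=91
Folded: E
Pot levels (distinct totals of non-folded players): 65, 91
Layer 1-65: 65 each from A, B, C, D = 65*4 = 260 chips; eligible A, B, C, D
Layer 66-91: 26 each from A, C, D = 26*3 = 78 chips; eligible A, C, D

Pot 1: 260 chips, eligible: A, B, C, D
Pot 2: 78 chips, eligible: A, C, D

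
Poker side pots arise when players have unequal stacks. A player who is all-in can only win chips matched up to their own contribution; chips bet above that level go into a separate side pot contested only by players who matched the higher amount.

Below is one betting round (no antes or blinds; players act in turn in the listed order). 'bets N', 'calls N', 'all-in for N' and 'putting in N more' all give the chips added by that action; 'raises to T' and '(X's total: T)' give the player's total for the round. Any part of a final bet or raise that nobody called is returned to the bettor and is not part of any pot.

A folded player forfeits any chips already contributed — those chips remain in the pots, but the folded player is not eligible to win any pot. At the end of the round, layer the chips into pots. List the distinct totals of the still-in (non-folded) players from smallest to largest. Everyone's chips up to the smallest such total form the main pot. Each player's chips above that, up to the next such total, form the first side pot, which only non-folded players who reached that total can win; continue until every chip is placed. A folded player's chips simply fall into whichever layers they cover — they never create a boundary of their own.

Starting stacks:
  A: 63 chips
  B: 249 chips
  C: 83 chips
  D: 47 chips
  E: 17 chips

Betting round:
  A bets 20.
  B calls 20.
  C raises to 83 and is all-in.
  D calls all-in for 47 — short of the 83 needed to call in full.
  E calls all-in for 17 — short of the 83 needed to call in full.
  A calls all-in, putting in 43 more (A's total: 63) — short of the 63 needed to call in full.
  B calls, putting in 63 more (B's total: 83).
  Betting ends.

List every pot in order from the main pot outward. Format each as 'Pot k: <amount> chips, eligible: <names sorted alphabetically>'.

Pot 1: 85 chips, eligible: A, B, C, D, E
Pot 2: 120 chips, eligible: A, B, C, D
Pot 3: 48 chips, eligible: A, B, C
Pot 4: 40 chips, eligible: B, C

Derivation:
Contributions: A=63, B=83, C=83, D=47, E=17
Pot levels (distinct totals of non-folded players): 17, 47, 63, 83
Layer 1-17: 17 each from A, B, C, D, E = 17*5 = 85 chips; eligible A, B, C, D, E
Layer 18-47: 30 each from A, B, C, D = 30*4 = 120 chips; eligible A, B, C, D
Layer 48-63: 16 each from A, B, C = 16*3 = 48 chips; eligible A, B, C
Layer 64-83: 20 each from B, C = 20*2 = 40 chips; eligible B, C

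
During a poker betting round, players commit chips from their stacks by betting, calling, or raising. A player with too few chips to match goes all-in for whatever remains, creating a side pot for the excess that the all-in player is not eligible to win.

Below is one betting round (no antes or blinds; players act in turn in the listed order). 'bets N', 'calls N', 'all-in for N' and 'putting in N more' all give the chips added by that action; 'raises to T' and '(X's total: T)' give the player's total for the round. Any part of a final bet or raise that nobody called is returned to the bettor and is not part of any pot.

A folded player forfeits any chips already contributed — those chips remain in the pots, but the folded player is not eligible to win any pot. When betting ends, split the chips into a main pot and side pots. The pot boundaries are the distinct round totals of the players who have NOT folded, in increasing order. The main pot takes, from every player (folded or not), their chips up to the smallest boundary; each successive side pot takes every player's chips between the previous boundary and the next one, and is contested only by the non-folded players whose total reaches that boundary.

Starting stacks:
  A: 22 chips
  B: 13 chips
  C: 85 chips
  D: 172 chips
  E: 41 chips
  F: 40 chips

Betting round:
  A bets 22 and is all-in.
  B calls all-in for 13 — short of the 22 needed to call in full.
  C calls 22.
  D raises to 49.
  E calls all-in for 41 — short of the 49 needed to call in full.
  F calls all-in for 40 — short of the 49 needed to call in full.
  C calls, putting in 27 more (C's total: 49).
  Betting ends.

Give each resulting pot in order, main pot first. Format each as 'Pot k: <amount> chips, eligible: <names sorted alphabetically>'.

Pot 1: 78 chips, eligible: A, B, C, D, E, F
Pot 2: 45 chips, eligible: A, C, D, E, F
Pot 3: 72 chips, eligible: C, D, E, F
Pot 4: 3 chips, eligible: C, D, E
Pot 5: 16 chips, eligible: C, D

Derivation:
Contributions: A=22, B=13, C=49, D=49, E=41, F=40
Pot levels (distinct totals of non-folded players): 13, 22, 40, 41, 49
Layer 1-13: 13 each from A, B, C, D, E, F = 13*6 = 78 chips; eligible A, B, C, D, E, F
Layer 14-22: 9 each from A, C, D, E, F = 9*5 = 45 chips; eligible A, C, D, E, F
Layer 23-40: 18 each from C, D, E, F = 18*4 = 72 chips; eligible C, D, E, F
Layer 41-41: 1 each from C, D, E = 1*3 = 3 chips; eligible C, D, E
Layer 42-49: 8 each from C, D = 8*2 = 16 chips; eligible C, D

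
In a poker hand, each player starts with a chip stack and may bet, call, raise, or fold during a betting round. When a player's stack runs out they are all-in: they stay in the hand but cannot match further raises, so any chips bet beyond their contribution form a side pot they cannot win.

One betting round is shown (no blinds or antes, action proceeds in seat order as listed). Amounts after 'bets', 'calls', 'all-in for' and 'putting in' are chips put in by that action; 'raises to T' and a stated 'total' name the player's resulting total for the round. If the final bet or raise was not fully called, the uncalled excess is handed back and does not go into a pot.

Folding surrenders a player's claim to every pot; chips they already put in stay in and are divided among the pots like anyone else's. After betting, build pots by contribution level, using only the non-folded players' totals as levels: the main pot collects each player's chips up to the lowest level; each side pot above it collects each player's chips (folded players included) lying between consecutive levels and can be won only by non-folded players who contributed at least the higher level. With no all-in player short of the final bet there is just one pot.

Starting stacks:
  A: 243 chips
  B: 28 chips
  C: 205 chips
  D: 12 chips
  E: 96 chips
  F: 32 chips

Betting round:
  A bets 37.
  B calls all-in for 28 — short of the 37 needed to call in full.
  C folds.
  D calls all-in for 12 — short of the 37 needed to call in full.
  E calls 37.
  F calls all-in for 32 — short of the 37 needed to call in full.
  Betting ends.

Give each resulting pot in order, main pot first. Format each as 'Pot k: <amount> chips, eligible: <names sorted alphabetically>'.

Contributions: A=37, B=28, D=12, E=37, F=32
Folded: C
Pot levels (distinct totals of non-folded players): 12, 28, 32, 37
Layer 1-12: 12 each from A, B, D, E, F = 12*5 = 60 chips; eligible A, B, D, E, F
Layer 13-28: 16 each from A, B, E, F = 16*4 = 64 chips; eligible A, B, E, F
Layer 29-32: 4 each from A, E, F = 4*3 = 12 chips; eligible A, E, F
Layer 33-37: 5 each from A, E = 5*2 = 10 chips; eligible A, E

Pot 1: 60 chips, eligible: A, B, D, E, F
Pot 2: 64 chips, eligible: A, B, E, F
Pot 3: 12 chips, eligible: A, E, F
Pot 4: 10 chips, eligible: A, E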